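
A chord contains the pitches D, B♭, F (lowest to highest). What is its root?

D, Bb, F are the tones of a Bb major triad (Bb–D–F), making Bb the root.

Bb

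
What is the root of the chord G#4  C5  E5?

C

The distinct letter names are G#, C, E. Arranged as a stack of thirds they read C–E–G#, so C is the root (a C augmented triad).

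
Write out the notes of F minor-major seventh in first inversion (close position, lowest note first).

Ab, C, E, F

Spelling F minor-major seventh: F–Ab–C–E. In first inversion the third is bass, giving Ab, C, E, F from the bottom.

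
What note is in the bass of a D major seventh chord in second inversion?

A

D major seventh is D–F#–A–C#. Second inversion places the fifth in the bass: A.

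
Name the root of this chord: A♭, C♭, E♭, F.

Reordering Ab, Cb, Eb, F into stacked thirds gives F–Ab–Cb–Eb; the bottom of that stack, F, is the root.

F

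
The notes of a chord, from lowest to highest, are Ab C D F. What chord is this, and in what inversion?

The distinct note names are Ab, C, D, F. Stacked in thirds they read D–F–Ab–C, which is a half-diminished seventh chord on D.
The lowest note is Ab, the fifth of the chord, so this is second inversion (figured bass 4/3).

D half-diminished seventh, second inversion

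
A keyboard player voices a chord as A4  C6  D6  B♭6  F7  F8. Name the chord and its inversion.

The pitch classes A, C, D, Bb, F arrange in thirds as Bb–D–F–A–C: a Bb major ninth chord.
With the seventh (A) in the bass, the chord is in third inversion.

Bb major ninth, third inversion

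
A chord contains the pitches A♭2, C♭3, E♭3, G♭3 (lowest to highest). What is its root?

Ab

The distinct letter names are Ab, Cb, Eb, Gb. Arranged as a stack of thirds they read Ab–Cb–Eb–Gb, so Ab is the root (an Ab minor seventh chord).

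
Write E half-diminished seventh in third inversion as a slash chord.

Eø7/D

Third inversion of E half-diminished seventh has the seventh (D) in the bass. As a slash chord: Eø7/D.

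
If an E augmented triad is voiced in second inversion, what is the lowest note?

The fifth of E augmented (E–G#–B#) is B#; that is the bass in second inversion.

B#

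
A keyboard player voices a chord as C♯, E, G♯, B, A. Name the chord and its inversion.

A major ninth, first inversion

The pitch classes C#, E, G#, B, A arrange in thirds as A–C#–E–G#–B: an A major ninth chord.
The lowest note is C#, the third of the chord, so this is first inversion.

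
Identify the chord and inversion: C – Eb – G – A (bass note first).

A half-diminished seventh, first inversion

The pitch classes C, Eb, G, A arrange in thirds as A–C–Eb–G: an A half-diminished seventh chord.
With the third (C) in the bass, the chord is in first inversion (figured bass 6/5).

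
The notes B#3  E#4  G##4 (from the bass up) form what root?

E#

The distinct letter names are B#, E#, G##. Arranged as a stack of thirds they read E#–G##–B#, so E# is the root (an E# major triad).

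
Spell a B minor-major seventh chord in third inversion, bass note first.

Spelling B minor-major seventh: B–D–F#–A#. In third inversion the seventh is bass, giving A#, B, D, F# from the bottom.

A#, B, D, F#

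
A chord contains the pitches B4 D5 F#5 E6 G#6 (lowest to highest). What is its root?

E

B, D, F#, E, G# are the tones of an E dominant ninth chord (E–G#–B–D–F#), making E the root.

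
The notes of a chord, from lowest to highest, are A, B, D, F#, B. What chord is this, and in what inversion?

The pitch classes A, B, D, F# arrange in thirds as B–D–F#–A: a B minor seventh chord.
The lowest note is A, the seventh of the chord, so this is third inversion (figured bass 4/2).

B minor seventh, third inversion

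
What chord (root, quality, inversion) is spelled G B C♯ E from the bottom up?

Reducing to letter names: G, B, C#, E. These stack in thirds as C#–E–G–B — a C# half-diminished seventh chord.
With the fifth (G) in the bass, the chord is in second inversion (figured bass 4/3).

C# half-diminished seventh, second inversion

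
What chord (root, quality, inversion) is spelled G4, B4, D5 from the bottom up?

Reducing to letter names: G, B, D. These stack in thirds as G–B–D — a G major triad.
The lowest note is G, the root of the chord, so this is root position (figured bass 5/3).

G major, root position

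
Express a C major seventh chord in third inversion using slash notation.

Third inversion of C major seventh has the seventh (B) in the bass. As a slash chord: Cmaj7/B.

Cmaj7/B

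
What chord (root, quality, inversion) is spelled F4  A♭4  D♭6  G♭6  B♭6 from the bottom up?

The pitch classes F, Ab, Db, Gb, Bb arrange in thirds as Gb–Bb–Db–F–Ab: a Gb major ninth chord.
The lowest note is F, the seventh of the chord, so this is third inversion.

Gb major ninth, third inversion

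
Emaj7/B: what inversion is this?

Emaj7/B means E major seventh with B in the bass. B is the fifth of E major seventh (E–G#–B–D#), so this is second inversion.

second inversion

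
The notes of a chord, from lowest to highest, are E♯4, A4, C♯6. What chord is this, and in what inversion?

Reducing to letter names: E#, A, C#. These stack in thirds as A–C#–E# — an A augmented triad.
The lowest note is E#, the fifth of the chord, so this is second inversion (figured bass 6/4).

A augmented, second inversion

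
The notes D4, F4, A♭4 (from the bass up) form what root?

Reordering D, F, Ab into stacked thirds gives D–F–Ab; the bottom of that stack, D, is the root.

D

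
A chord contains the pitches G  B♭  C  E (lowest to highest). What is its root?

G, Bb, C, E are the tones of a C dominant seventh chord (C–E–G–Bb), making C the root.

C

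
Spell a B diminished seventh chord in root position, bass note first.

B diminished seventh is B–D–F–Ab. Root position puts the root (B) in the bass, with the remaining tones above: B, D, F, Ab.

B, D, F, Ab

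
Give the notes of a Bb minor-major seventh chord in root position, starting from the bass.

The chord tones are Bb–Db–F–A. With the root (Bb) lowest for root position: Bb, Db, F, A.

Bb, Db, F, A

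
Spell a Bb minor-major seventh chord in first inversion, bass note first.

The chord tones are Bb–Db–F–A. With the third (Db) lowest for first inversion: Db, F, A, Bb.

Db, F, A, Bb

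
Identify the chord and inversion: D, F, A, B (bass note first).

B half-diminished seventh, first inversion

The pitch classes D, F, A, B arrange in thirds as B–D–F–A: a B half-diminished seventh chord.
The lowest note is D, the third of the chord, so this is first inversion (figured bass 6/5).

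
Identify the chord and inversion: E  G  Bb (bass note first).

The pitch classes E, G, Bb arrange in thirds as E–G–Bb: an E diminished triad.
E is the root of E diminished; root in the bass means root position (figured bass 5/3).

E diminished, root position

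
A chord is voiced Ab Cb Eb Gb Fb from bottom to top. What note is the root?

Fb

Reordering Ab, Cb, Eb, Gb, Fb into stacked thirds gives Fb–Ab–Cb–Eb–Gb; the bottom of that stack, Fb, is the root.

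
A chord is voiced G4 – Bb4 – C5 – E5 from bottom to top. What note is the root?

C

G, Bb, C, E are the tones of a C dominant seventh chord (C–E–G–Bb), making C the root.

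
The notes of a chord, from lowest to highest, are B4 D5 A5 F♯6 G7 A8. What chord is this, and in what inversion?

The distinct note names are B, D, A, F#, G. Stacked in thirds they read G–B–D–F#–A, which is a major ninth chord on G.
The lowest note is B, the third of the chord, so this is first inversion.

G major ninth, first inversion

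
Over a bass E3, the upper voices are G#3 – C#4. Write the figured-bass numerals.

6

The notes E, G#, C# stack in thirds as C#–E–G# — a C# minor triad. The bass E is the third, so this is first inversion: figured 6.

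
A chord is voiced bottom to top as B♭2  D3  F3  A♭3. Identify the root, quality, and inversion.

Bb dominant seventh, root position

The distinct note names are Bb, D, F, Ab. Stacked in thirds they read Bb–D–F–Ab, which is a dominant seventh chord on Bb.
The lowest note is Bb, the root of the chord, so this is root position (figured bass 7).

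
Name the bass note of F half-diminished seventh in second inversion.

Cb

In second inversion the fifth is lowest. For F half-diminished seventh (F–Ab–Cb–Eb) that is Cb.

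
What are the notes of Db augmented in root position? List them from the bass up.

Db, F, A

The chord tones are Db–F–A. With the root (Db) lowest for root position: Db, F, A.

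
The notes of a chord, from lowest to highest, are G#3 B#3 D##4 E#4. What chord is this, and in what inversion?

The distinct note names are G#, B#, D##, E#. Stacked in thirds they read E#–G#–B#–D##, which is a minor-major seventh chord on E#.
With the third (G#) in the bass, the chord is in first inversion (figured bass 6/5).

E# minor-major seventh, first inversion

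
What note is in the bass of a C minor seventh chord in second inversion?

The fifth of C minor seventh (C–Eb–G–Bb) is G; that is the bass in second inversion.

G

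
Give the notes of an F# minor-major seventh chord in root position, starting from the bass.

F# minor-major seventh is F#–A–C#–E#. Root position puts the root (F#) in the bass, with the remaining tones above: F#, A, C#, E#.

F#, A, C#, E#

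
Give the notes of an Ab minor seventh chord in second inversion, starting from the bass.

Ab minor seventh is Ab–Cb–Eb–Gb. Second inversion puts the fifth (Eb) in the bass, with the remaining tones above: Eb, Gb, Ab, Cb.

Eb, Gb, Ab, Cb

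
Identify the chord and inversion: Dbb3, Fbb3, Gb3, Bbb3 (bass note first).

Gb diminished seventh, second inversion

The pitch classes Dbb, Fbb, Gb, Bbb arrange in thirds as Gb–Bbb–Dbb–Fbb: a Gb diminished seventh chord.
Dbb is the fifth of Gb diminished seventh; fifth in the bass means second inversion (figured bass 4/3).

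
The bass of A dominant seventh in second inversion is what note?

E

In second inversion the fifth is lowest. For A dominant seventh (A–C#–E–G) that is E.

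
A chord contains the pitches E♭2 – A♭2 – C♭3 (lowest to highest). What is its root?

The distinct letter names are Eb, Ab, Cb. Arranged as a stack of thirds they read Ab–Cb–Eb, so Ab is the root (an Ab minor triad).

Ab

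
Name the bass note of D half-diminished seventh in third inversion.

D half-diminished seventh is D–F–Ab–C. Third inversion places the seventh in the bass: C.

C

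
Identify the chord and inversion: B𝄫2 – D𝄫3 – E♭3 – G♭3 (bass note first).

The distinct note names are Bbb, Dbb, Eb, Gb. Stacked in thirds they read Eb–Gb–Bbb–Dbb, which is a diminished seventh chord on Eb.
The lowest note is Bbb, the fifth of the chord, so this is second inversion (figured bass 4/3).

Eb diminished seventh, second inversion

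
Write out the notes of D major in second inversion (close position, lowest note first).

D major is D–F#–A. Second inversion puts the fifth (A) in the bass, with the remaining tones above: A, D, F#.

A, D, F#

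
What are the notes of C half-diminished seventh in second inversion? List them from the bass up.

Spelling C half-diminished seventh: C–Eb–Gb–Bb. In second inversion the fifth is bass, giving Gb, Bb, C, Eb from the bottom.

Gb, Bb, C, Eb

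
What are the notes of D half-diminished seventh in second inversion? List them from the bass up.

Ab, C, D, F

The chord tones are D–F–Ab–C. With the fifth (Ab) lowest for second inversion: Ab, C, D, F.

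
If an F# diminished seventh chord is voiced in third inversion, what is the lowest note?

The seventh of F# diminished seventh (F#–A–C–Eb) is Eb; that is the bass in third inversion.

Eb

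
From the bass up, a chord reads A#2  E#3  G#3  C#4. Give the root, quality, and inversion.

A# minor seventh, root position

Reducing to letter names: A#, E#, G#, C#. These stack in thirds as A#–C#–E#–G# — an A# minor seventh chord.
A# is the root of A# minor seventh; root in the bass means root position (figured bass 7).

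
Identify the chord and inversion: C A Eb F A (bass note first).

F dominant seventh, second inversion

Reducing to letter names: C, A, Eb, F. These stack in thirds as F–A–C–Eb — an F dominant seventh chord.
With the fifth (C) in the bass, the chord is in second inversion (figured bass 4/3).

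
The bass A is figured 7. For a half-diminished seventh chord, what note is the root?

The figures 7 mean the root of the chord is in the bass. If A is the root of a half-diminished seventh chord, the root is A (chord tones A–C–Eb–G).

A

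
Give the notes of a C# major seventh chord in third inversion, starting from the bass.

B#, C#, E#, G#

Spelling C# major seventh: C#–E#–G#–B#. In third inversion the seventh is bass, giving B#, C#, E#, G# from the bottom.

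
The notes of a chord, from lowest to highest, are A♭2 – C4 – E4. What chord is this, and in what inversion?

Ab augmented, root position

Reducing to letter names: Ab, C, E. These stack in thirds as Ab–C–E — an Ab augmented triad.
The lowest note is Ab, the root of the chord, so this is root position (figured bass 5/3).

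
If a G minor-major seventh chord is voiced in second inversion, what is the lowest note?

D

In second inversion the fifth is lowest. For G minor-major seventh (G–Bb–D–F#) that is D.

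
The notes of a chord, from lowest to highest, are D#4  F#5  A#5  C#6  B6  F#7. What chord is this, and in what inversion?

The distinct note names are D#, F#, A#, C#, B. Stacked in thirds they read B–D#–F#–A#–C#, which is a major ninth chord on B.
The lowest note is D#, the third of the chord, so this is first inversion.

B major ninth, first inversion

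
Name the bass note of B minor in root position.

The root of B minor (B–D–F#) is B; that is the bass in root position.

B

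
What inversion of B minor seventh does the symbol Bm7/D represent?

Bm7/D means B minor seventh with D in the bass. D is the third of B minor seventh (B–D–F#–A), so this is first inversion.

first inversion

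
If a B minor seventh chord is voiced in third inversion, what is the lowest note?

A

B minor seventh is B–D–F#–A. Third inversion places the seventh in the bass: A.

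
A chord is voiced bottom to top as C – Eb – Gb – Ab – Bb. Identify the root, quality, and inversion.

The distinct note names are C, Eb, Gb, Ab, Bb. Stacked in thirds they read Ab–C–Eb–Gb–Bb, which is a dominant ninth chord on Ab.
C is the third of Ab dominant ninth; third in the bass means first inversion.

Ab dominant ninth, first inversion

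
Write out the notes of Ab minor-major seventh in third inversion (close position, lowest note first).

G, Ab, Cb, Eb

Spelling Ab minor-major seventh: Ab–Cb–Eb–G. In third inversion the seventh is bass, giving G, Ab, Cb, Eb from the bottom.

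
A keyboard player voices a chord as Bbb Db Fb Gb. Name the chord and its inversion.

The distinct note names are Bbb, Db, Fb, Gb. Stacked in thirds they read Gb–Bbb–Db–Fb, which is a minor seventh chord on Gb.
Bbb is the third of Gb minor seventh; third in the bass means first inversion (figured bass 6/5).

Gb minor seventh, first inversion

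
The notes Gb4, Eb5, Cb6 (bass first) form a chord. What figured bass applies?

6/4

The notes Gb, Eb, Cb stack in thirds as Cb–Eb–Gb — a Cb major triad. The bass Gb is the fifth, so this is second inversion: figured 6/4.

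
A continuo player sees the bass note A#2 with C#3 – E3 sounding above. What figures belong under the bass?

The notes A#, C#, E stack in thirds as A#–C#–E — an A# diminished triad. The bass A# is the root, so this is root position: figured 5/3.

5/3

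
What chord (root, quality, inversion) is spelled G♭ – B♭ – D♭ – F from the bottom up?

Gb major seventh, root position

The distinct note names are Gb, Bb, Db, F. Stacked in thirds they read Gb–Bb–Db–F, which is a major seventh chord on Gb.
Gb is the root of Gb major seventh; root in the bass means root position (figured bass 7).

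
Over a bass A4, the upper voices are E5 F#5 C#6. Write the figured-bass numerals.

6/5

The notes A, E, F#, C# stack in thirds as F#–A–C#–E — an F# minor seventh chord. The bass A is the third, so this is first inversion: figured 6/5.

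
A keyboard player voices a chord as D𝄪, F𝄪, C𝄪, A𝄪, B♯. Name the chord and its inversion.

B# major ninth, first inversion

Reducing to letter names: D##, F##, C##, A##, B#. These stack in thirds as B#–D##–F##–A##–C## — a B# major ninth chord.
With the third (D##) in the bass, the chord is in first inversion.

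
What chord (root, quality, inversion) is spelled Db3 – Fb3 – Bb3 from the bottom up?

Bb diminished, first inversion

The pitch classes Db, Fb, Bb arrange in thirds as Bb–Db–Fb: a Bb diminished triad.
With the third (Db) in the bass, the chord is in first inversion (figured bass 6).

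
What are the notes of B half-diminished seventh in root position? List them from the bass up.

The chord tones are B–D–F–A. With the root (B) lowest for root position: B, D, F, A.

B, D, F, A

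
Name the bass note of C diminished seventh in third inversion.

In third inversion the seventh is lowest. For C diminished seventh (C–Eb–Gb–Bbb) that is Bbb.

Bbb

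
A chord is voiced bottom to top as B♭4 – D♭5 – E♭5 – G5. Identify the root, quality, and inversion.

The distinct note names are Bb, Db, Eb, G. Stacked in thirds they read Eb–G–Bb–Db, which is a dominant seventh chord on Eb.
With the fifth (Bb) in the bass, the chord is in second inversion (figured bass 4/3).

Eb dominant seventh, second inversion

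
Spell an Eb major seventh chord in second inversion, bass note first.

Eb major seventh is Eb–G–Bb–D. Second inversion puts the fifth (Bb) in the bass, with the remaining tones above: Bb, D, Eb, G.

Bb, D, Eb, G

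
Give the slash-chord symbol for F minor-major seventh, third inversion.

Fm(maj7)/E

Third inversion of F minor-major seventh has the seventh (E) in the bass. As a slash chord: Fm(maj7)/E.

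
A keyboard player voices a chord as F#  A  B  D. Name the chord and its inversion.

B minor seventh, second inversion

The distinct note names are F#, A, B, D. Stacked in thirds they read B–D–F#–A, which is a minor seventh chord on B.
F# is the fifth of B minor seventh; fifth in the bass means second inversion (figured bass 4/3).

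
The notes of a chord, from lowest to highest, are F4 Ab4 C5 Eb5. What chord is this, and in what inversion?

The pitch classes F, Ab, C, Eb arrange in thirds as F–Ab–C–Eb: an F minor seventh chord.
F is the root of F minor seventh; root in the bass means root position (figured bass 7).

F minor seventh, root position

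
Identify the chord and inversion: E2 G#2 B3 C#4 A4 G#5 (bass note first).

The pitch classes E, G#, B, C#, A arrange in thirds as A–C#–E–G#–B: an A major ninth chord.
The lowest note is E, the fifth of the chord, so this is second inversion.

A major ninth, second inversion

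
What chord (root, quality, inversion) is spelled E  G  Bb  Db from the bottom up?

E diminished seventh, root position

The distinct note names are E, G, Bb, Db. Stacked in thirds they read E–G–Bb–Db, which is a diminished seventh chord on E.
With the root (E) in the bass, the chord is in root position (figured bass 7).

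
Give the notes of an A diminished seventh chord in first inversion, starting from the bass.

C, Eb, Gb, A

A diminished seventh is A–C–Eb–Gb. First inversion puts the third (C) in the bass, with the remaining tones above: C, Eb, Gb, A.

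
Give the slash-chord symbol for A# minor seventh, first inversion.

First inversion of A# minor seventh has the third (C#) in the bass. As a slash chord: A#m7/C#.

A#m7/C#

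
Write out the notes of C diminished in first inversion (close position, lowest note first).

Eb, Gb, C

The chord tones are C–Eb–Gb. With the third (Eb) lowest for first inversion: Eb, Gb, C.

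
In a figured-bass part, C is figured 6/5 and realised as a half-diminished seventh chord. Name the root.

A

The figures 6/5 mean the third of the chord is in the bass. If C is the third of a half-diminished seventh chord, the root is A (chord tones A–C–Eb–G).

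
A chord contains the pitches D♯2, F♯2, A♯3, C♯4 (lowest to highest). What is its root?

D#

Reordering D#, F#, A#, C# into stacked thirds gives D#–F#–A#–C#; the bottom of that stack, D#, is the root.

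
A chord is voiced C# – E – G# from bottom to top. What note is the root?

Reordering C#, E, G# into stacked thirds gives C#–E–G#; the bottom of that stack, C#, is the root.

C#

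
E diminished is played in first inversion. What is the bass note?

G

In first inversion the third is lowest. For E diminished (E–G–Bb) that is G.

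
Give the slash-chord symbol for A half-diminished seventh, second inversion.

Second inversion of A half-diminished seventh has the fifth (Eb) in the bass. As a slash chord: Aø7/Eb.

Aø7/Eb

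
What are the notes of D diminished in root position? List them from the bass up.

D, F, Ab

Spelling D diminished: D–F–Ab. In root position the root is bass, giving D, F, Ab from the bottom.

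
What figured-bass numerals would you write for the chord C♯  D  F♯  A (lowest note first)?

The notes C#, D, F#, A stack in thirds as D–F#–A–C# — a D major seventh chord. The bass C# is the seventh, so this is third inversion: figured 4/2.

4/2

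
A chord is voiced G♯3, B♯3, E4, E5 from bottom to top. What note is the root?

E

Reordering G#, B#, E into stacked thirds gives E–G#–B#; the bottom of that stack, E, is the root.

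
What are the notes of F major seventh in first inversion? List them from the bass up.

A, C, E, F

The chord tones are F–A–C–E. With the third (A) lowest for first inversion: A, C, E, F.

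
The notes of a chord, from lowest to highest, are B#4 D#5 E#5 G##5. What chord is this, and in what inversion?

E# dominant seventh, second inversion

Reducing to letter names: B#, D#, E#, G##. These stack in thirds as E#–G##–B#–D# — an E# dominant seventh chord.
The lowest note is B#, the fifth of the chord, so this is second inversion (figured bass 4/3).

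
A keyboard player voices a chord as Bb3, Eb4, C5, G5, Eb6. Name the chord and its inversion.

C minor seventh, third inversion

Reducing to letter names: Bb, Eb, C, G. These stack in thirds as C–Eb–G–Bb — a C minor seventh chord.
With the seventh (Bb) in the bass, the chord is in third inversion (figured bass 4/2).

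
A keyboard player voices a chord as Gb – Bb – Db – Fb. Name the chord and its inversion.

Gb dominant seventh, root position

The distinct note names are Gb, Bb, Db, Fb. Stacked in thirds they read Gb–Bb–Db–Fb, which is a dominant seventh chord on Gb.
The lowest note is Gb, the root of the chord, so this is root position (figured bass 7).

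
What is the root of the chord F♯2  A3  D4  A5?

D

Reordering F#, A, D into stacked thirds gives D–F#–A; the bottom of that stack, D, is the root.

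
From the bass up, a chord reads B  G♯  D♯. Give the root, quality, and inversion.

The distinct note names are B, G#, D#. Stacked in thirds they read G#–B–D#, which is a minor triad on G#.
B is the third of G# minor; third in the bass means first inversion (figured bass 6).

G# minor, first inversion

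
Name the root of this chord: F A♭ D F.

D

The distinct letter names are F, Ab, D. Arranged as a stack of thirds they read D–F–Ab, so D is the root (a D diminished triad).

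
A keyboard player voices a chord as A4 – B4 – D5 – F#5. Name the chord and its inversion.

B minor seventh, third inversion

The pitch classes A, B, D, F# arrange in thirds as B–D–F#–A: a B minor seventh chord.
The lowest note is A, the seventh of the chord, so this is third inversion (figured bass 4/2).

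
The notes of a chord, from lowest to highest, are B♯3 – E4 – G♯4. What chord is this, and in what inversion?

The distinct note names are B#, E, G#. Stacked in thirds they read E–G#–B#, which is an augmented triad on E.
The lowest note is B#, the fifth of the chord, so this is second inversion (figured bass 6/4).

E augmented, second inversion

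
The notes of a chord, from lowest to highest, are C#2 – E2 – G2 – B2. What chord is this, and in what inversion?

The distinct note names are C#, E, G, B. Stacked in thirds they read C#–E–G–B, which is a half-diminished seventh chord on C#.
The lowest note is C#, the root of the chord, so this is root position (figured bass 7).

C# half-diminished seventh, root position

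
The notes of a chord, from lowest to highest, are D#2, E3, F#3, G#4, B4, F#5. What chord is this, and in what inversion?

E major ninth, third inversion

The distinct note names are D#, E, F#, G#, B. Stacked in thirds they read E–G#–B–D#–F#, which is a major ninth chord on E.
D# is the seventh of E major ninth; seventh in the bass means third inversion.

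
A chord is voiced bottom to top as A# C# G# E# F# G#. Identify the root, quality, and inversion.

The pitch classes A#, C#, G#, E#, F# arrange in thirds as F#–A#–C#–E#–G#: an F# major ninth chord.
With the third (A#) in the bass, the chord is in first inversion.

F# major ninth, first inversion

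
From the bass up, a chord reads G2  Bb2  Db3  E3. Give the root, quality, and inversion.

E diminished seventh, first inversion

Reducing to letter names: G, Bb, Db, E. These stack in thirds as E–G–Bb–Db — an E diminished seventh chord.
G is the third of E diminished seventh; third in the bass means first inversion (figured bass 6/5).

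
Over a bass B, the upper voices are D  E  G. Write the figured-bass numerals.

4/3

The notes B, D, E, G stack in thirds as E–G–B–D — an E minor seventh chord. The bass B is the fifth, so this is second inversion: figured 4/3.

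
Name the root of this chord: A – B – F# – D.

B

Reordering A, B, F#, D into stacked thirds gives B–D–F#–A; the bottom of that stack, B, is the root.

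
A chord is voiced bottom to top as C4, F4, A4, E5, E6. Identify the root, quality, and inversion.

Reducing to letter names: C, F, A, E. These stack in thirds as F–A–C–E — an F major seventh chord.
The lowest note is C, the fifth of the chord, so this is second inversion (figured bass 4/3).

F major seventh, second inversion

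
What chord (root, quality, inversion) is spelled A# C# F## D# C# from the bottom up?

The distinct note names are A#, C#, F##, D#. Stacked in thirds they read D#–F##–A#–C#, which is a dominant seventh chord on D#.
With the fifth (A#) in the bass, the chord is in second inversion (figured bass 4/3).

D# dominant seventh, second inversion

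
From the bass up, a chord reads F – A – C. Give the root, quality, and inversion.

Reducing to letter names: F, A, C. These stack in thirds as F–A–C — an F major triad.
F is the root of F major; root in the bass means root position (figured bass 5/3).

F major, root position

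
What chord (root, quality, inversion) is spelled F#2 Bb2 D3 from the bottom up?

Reducing to letter names: F#, Bb, D. These stack in thirds as Bb–D–F# — a Bb augmented triad.
F# is the fifth of Bb augmented; fifth in the bass means second inversion (figured bass 6/4).

Bb augmented, second inversion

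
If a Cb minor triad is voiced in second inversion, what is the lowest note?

The fifth of Cb minor (Cb–Ebb–Gb) is Gb; that is the bass in second inversion.

Gb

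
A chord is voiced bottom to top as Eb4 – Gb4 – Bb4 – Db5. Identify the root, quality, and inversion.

Eb minor seventh, root position

The distinct note names are Eb, Gb, Bb, Db. Stacked in thirds they read Eb–Gb–Bb–Db, which is a minor seventh chord on Eb.
The lowest note is Eb, the root of the chord, so this is root position (figured bass 7).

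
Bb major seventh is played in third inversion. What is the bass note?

A

Bb major seventh is Bb–D–F–A. Third inversion places the seventh in the bass: A.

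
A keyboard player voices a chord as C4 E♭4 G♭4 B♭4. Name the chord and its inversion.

The pitch classes C, Eb, Gb, Bb arrange in thirds as C–Eb–Gb–Bb: a C half-diminished seventh chord.
The lowest note is C, the root of the chord, so this is root position (figured bass 7).

C half-diminished seventh, root position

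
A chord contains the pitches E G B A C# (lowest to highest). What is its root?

The distinct letter names are E, G, B, A, C#. Arranged as a stack of thirds they read A–C#–E–G–B, so A is the root (an A dominant ninth chord).

A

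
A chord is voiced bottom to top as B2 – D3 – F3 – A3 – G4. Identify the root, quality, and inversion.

G dominant ninth, first inversion

The pitch classes B, D, F, A, G arrange in thirds as G–B–D–F–A: a G dominant ninth chord.
The lowest note is B, the third of the chord, so this is first inversion.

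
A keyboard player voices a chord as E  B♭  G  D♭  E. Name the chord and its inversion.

E diminished seventh, root position

Reducing to letter names: E, Bb, G, Db. These stack in thirds as E–G–Bb–Db — an E diminished seventh chord.
With the root (E) in the bass, the chord is in root position (figured bass 7).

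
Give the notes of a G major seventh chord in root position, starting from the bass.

G, B, D, F#

Spelling G major seventh: G–B–D–F#. In root position the root is bass, giving G, B, D, F# from the bottom.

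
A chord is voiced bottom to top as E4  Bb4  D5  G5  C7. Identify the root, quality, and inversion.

The pitch classes E, Bb, D, G, C arrange in thirds as C–E–G–Bb–D: a C dominant ninth chord.
With the third (E) in the bass, the chord is in first inversion.

C dominant ninth, first inversion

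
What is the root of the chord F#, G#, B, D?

The distinct letter names are F#, G#, B, D. Arranged as a stack of thirds they read G#–B–D–F#, so G# is the root (a G# half-diminished seventh chord).

G#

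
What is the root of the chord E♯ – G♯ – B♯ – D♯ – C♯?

C#

E#, G#, B#, D#, C# are the tones of a C# major ninth chord (C#–E#–G#–B#–D#), making C# the root.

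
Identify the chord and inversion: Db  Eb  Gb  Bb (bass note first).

The distinct note names are Db, Eb, Gb, Bb. Stacked in thirds they read Eb–Gb–Bb–Db, which is a minor seventh chord on Eb.
With the seventh (Db) in the bass, the chord is in third inversion (figured bass 4/2).

Eb minor seventh, third inversion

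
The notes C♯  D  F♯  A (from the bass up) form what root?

C#, D, F#, A are the tones of a D major seventh chord (D–F#–A–C#), making D the root.

D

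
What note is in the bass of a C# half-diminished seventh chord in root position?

C#

The root of C# half-diminished seventh (C#–E–G–B) is C#; that is the bass in root position.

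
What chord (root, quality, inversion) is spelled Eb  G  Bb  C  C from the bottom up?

C minor seventh, first inversion

The pitch classes Eb, G, Bb, C arrange in thirds as C–Eb–G–Bb: a C minor seventh chord.
With the third (Eb) in the bass, the chord is in first inversion (figured bass 6/5).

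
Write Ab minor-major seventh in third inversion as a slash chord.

Third inversion of Ab minor-major seventh has the seventh (G) in the bass. As a slash chord: Abm(maj7)/G.

Abm(maj7)/G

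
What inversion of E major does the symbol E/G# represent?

E/G# means E major with G# in the bass. G# is the third of E major (E–G#–B), so this is first inversion.

first inversion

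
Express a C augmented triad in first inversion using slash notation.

First inversion of C augmented has the third (E) in the bass. As a slash chord: Caug/E.

Caug/E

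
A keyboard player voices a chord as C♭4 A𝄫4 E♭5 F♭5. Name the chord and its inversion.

Fb minor-major seventh, second inversion

The pitch classes Cb, Abb, Eb, Fb arrange in thirds as Fb–Abb–Cb–Eb: an Fb minor-major seventh chord.
With the fifth (Cb) in the bass, the chord is in second inversion (figured bass 4/3).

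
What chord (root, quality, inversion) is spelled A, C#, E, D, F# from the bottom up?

The pitch classes A, C#, E, D, F# arrange in thirds as D–F#–A–C#–E: a D major ninth chord.
A is the fifth of D major ninth; fifth in the bass means second inversion.

D major ninth, second inversion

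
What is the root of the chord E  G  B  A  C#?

E, G, B, A, C# are the tones of an A dominant ninth chord (A–C#–E–G–B), making A the root.

A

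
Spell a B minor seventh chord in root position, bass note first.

B, D, F#, A

The chord tones are B–D–F#–A. With the root (B) lowest for root position: B, D, F#, A.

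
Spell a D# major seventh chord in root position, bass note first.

D#, F##, A#, C##

D# major seventh is D#–F##–A#–C##. Root position puts the root (D#) in the bass, with the remaining tones above: D#, F##, A#, C##.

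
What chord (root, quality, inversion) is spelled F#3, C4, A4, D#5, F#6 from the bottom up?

Reducing to letter names: F#, C, A, D#. These stack in thirds as D#–F#–A–C — a D# diminished seventh chord.
F# is the third of D# diminished seventh; third in the bass means first inversion (figured bass 6/5).

D# diminished seventh, first inversion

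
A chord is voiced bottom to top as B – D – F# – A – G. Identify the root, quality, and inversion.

G major ninth, first inversion

The distinct note names are B, D, F#, A, G. Stacked in thirds they read G–B–D–F#–A, which is a major ninth chord on G.
B is the third of G major ninth; third in the bass means first inversion.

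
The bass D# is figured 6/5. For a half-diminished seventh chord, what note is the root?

The figures 6/5 mean the third of the chord is in the bass. If D# is the third of a half-diminished seventh chord, the root is B# (chord tones B#–D#–F#–A#).

B#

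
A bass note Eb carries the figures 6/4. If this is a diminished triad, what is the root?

The figures 6/4 mean the fifth of the chord is in the bass. If Eb is the fifth of a diminished triad, the root is A (chord tones A–C–Eb).

A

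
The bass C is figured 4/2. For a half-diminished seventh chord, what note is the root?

D

The figures 4/2 mean the seventh of the chord is in the bass. If C is the seventh of a half-diminished seventh chord, the root is D (chord tones D–F–Ab–C).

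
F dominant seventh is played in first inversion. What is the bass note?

A

In first inversion the third is lowest. For F dominant seventh (F–A–C–Eb) that is A.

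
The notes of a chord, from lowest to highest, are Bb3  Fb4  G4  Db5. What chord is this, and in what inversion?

G diminished seventh, first inversion

Reducing to letter names: Bb, Fb, G, Db. These stack in thirds as G–Bb–Db–Fb — a G diminished seventh chord.
With the third (Bb) in the bass, the chord is in first inversion (figured bass 6/5).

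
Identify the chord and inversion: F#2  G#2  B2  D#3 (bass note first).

G# minor seventh, third inversion

Reducing to letter names: F#, G#, B, D#. These stack in thirds as G#–B–D#–F# — a G# minor seventh chord.
The lowest note is F#, the seventh of the chord, so this is third inversion (figured bass 4/2).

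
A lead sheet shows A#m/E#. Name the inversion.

second inversion

A#m/E# means A# minor with E# in the bass. E# is the fifth of A# minor (A#–C#–E#), so this is second inversion.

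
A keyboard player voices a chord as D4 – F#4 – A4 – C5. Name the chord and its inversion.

D dominant seventh, root position

The pitch classes D, F#, A, C arrange in thirds as D–F#–A–C: a D dominant seventh chord.
The lowest note is D, the root of the chord, so this is root position (figured bass 7).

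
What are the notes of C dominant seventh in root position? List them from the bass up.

C, E, G, Bb

The chord tones are C–E–G–Bb. With the root (C) lowest for root position: C, E, G, Bb.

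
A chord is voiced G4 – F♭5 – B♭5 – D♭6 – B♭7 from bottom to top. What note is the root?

Reordering G, Fb, Bb, Db into stacked thirds gives G–Bb–Db–Fb; the bottom of that stack, G, is the root.

G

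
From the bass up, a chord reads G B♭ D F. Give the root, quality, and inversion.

G minor seventh, root position

The distinct note names are G, Bb, D, F. Stacked in thirds they read G–Bb–D–F, which is a minor seventh chord on G.
G is the root of G minor seventh; root in the bass means root position (figured bass 7).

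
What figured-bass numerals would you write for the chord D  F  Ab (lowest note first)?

5/3

The notes D, F, Ab stack in thirds as D–F–Ab — a D diminished triad. The bass D is the root, so this is root position: figured 5/3.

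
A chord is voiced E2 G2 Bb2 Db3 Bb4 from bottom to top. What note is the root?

E, G, Bb, Db are the tones of an E diminished seventh chord (E–G–Bb–Db), making E the root.

E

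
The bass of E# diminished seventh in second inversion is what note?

B

The fifth of E# diminished seventh (E#–G#–B–D) is B; that is the bass in second inversion.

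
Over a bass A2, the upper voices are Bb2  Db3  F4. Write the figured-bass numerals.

The notes A, Bb, Db, F stack in thirds as Bb–Db–F–A — a Bb minor-major seventh chord. The bass A is the seventh, so this is third inversion: figured 4/2.

4/2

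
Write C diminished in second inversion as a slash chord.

Cdim/Gb

Second inversion of C diminished has the fifth (Gb) in the bass. As a slash chord: Cdim/Gb.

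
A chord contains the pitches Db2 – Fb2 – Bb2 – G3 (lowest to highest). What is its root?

G

Reordering Db, Fb, Bb, G into stacked thirds gives G–Bb–Db–Fb; the bottom of that stack, G, is the root.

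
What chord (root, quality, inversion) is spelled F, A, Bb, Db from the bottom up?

Reducing to letter names: F, A, Bb, Db. These stack in thirds as Bb–Db–F–A — a Bb minor-major seventh chord.
The lowest note is F, the fifth of the chord, so this is second inversion (figured bass 4/3).

Bb minor-major seventh, second inversion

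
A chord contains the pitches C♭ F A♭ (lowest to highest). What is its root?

F

Reordering Cb, F, Ab into stacked thirds gives F–Ab–Cb; the bottom of that stack, F, is the root.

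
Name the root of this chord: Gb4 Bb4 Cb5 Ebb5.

Cb

Reordering Gb, Bb, Cb, Ebb into stacked thirds gives Cb–Ebb–Gb–Bb; the bottom of that stack, Cb, is the root.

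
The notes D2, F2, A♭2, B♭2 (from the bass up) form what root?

Bb

Reordering D, F, Ab, Bb into stacked thirds gives Bb–D–F–Ab; the bottom of that stack, Bb, is the root.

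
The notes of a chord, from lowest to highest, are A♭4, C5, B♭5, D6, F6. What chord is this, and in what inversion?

Bb dominant ninth, third inversion

Reducing to letter names: Ab, C, Bb, D, F. These stack in thirds as Bb–D–F–Ab–C — a Bb dominant ninth chord.
The lowest note is Ab, the seventh of the chord, so this is third inversion.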